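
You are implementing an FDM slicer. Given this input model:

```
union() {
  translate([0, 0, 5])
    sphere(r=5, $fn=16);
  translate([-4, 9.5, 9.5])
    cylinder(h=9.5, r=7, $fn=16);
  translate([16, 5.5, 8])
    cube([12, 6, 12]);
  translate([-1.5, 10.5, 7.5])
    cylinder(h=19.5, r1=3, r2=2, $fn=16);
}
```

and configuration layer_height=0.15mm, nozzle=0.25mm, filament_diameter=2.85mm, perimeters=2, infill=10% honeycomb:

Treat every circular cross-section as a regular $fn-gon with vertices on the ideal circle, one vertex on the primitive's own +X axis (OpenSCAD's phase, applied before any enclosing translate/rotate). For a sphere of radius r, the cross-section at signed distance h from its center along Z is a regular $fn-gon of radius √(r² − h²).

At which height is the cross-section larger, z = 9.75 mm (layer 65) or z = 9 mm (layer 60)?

layer 65 (z = 9.75 mm)

Layer 65 (z = 9.75): the r=5 sphere contributes a regular 16-gon of circumradius √(5²−4.75²) = 1.561 (area = (16/2)·1.561²·sin(360°/16) = 7.46 mm²); the cylinder at (-4, 9.5): section is a regular 16-gon, circumradius r=7 (area = (16/2)·7.000²·sin(360°/16) = 150.01 mm²); the 12×6 cube at (16, 5.5) contributes its full rectangle (area 72.00 mm²); the cone at (-1.5, 10.5) contributes a regular 16-gon of circumradius 2.885 (interpolated between r1=3 and r2=2 at t=0.115) (area = (16/2)·2.885²·sin(360°/16) = 25.47 mm²); Combining (union): the regions partially overlap — summed areas 254.95 mm² minus the doubly-counted overlap 25.47 mm² gives 229.47 mm² — area = 229.47 mm². So its area = 229.47 mm². Layer 60 (z = 9): the r=5 sphere slices to a regular 16-gon of circumradius 3.000 (√(r²−h²) with h=4 from center) (area = (16/2)·3.000²·sin(360°/16) = 27.55 mm²); the cylinder at (-4, 9.5) is absent (z outside [9.5, 19]); the cube at (16, 5.5) (footprint 12×6) is included at this height (area 72.00 mm²); the cone at (-1.5, 10.5) contributes a regular 16-gon of circumradius 2.923 (interpolated between r1=3 and r2=2 at t=0.077) (area = (16/2)·2.923²·sin(360°/16) = 26.16 mm²); Taking the union: the 3 present regions are separate (no shared area or edge), so areas and boundary lengths simply add and each stays a separate island — area = 125.71 mm². So its area = 125.71 mm². Layer 65 is larger (229.47 vs 125.71 mm²).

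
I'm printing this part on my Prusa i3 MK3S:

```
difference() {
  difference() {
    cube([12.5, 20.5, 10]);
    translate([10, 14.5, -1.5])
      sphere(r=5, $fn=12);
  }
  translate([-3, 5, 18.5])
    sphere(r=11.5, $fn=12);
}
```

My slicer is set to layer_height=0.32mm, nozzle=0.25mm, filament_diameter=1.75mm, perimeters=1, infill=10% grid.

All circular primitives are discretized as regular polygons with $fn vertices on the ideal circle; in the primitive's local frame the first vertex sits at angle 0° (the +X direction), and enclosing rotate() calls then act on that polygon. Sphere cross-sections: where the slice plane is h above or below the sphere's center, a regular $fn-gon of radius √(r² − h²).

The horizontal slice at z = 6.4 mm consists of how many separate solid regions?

At z = 6.4 mm: the cube (footprint 12.5×20.5) is included at this height; the sphere at (10, 14.5) does not reach this height (|z−center|=7.900 > r=5); After the difference (first − rest): none of the subtracted shapes is present at this height, so the 12.5×20.5 cube is unchanged — 1 connected region; the sphere at (-3, 5) is not intersected at this z (|z−center|=12.100 > r=11.5); Taking the first minus the rest: none of the subtracted shapes is present at this height, so the result so far is unchanged — 1 connected region. The result has 1 disconnected region.

1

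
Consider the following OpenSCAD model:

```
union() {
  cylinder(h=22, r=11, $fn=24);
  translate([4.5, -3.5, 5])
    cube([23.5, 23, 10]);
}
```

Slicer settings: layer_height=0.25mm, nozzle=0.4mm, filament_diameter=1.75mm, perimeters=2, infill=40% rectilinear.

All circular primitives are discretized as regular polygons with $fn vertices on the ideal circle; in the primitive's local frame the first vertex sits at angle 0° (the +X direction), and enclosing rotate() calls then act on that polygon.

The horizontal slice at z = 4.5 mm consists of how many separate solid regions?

1

At z = 4.5 mm: the cylinder: section is a regular 24-gon, circumradius r=11; the cube at (4.5, -3.5) does not reach this height (z outside [5, 15]); Merging all regions: only the r=11 cylinder is present, so the union is just that shape — 1 connected region. The result has 1 disconnected region.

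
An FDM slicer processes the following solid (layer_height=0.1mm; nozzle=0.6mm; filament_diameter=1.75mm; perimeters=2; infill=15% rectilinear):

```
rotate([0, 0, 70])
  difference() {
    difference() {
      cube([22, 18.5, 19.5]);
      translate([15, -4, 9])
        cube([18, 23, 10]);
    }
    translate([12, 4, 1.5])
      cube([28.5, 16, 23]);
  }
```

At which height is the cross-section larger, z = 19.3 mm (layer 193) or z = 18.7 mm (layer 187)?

Layer 193 (z = 19.3): the 22×18.5 cube contributes its full rectangle (area 407.00 mm²); the cube at (15, -4) does not reach this height (z outside [9, 19]); Taking the first minus the rest: none of the subtracted shapes is present at this height, so the 22×18.5 cube is unchanged — area = 407.00 mm²; the cube at (12, 4) (footprint 28.5×16) is included at this height (area 456.00 mm²); Subtracting the remaining from the first: starting from the result so far (407.00 mm²), the 28.5×16 cube at (12, 4) partially overlaps it — only the 145.00 mm² overlap (of its 456.00 mm²) is removed, clipping the outline — area = 262.00 mm²; (rotated 70° about Z; rotation is an isometry so areas/perimeters/island counts are preserved). So its area = 262.00 mm². Layer 187 (z = 18.7): the cube is present — its section is the full 22×18.5 rectangle (area 407.00 mm²); the cube at (15, -4) is present — its section is the full 18×23 rectangle (area 414.00 mm²); Subtracting the remaining from the first: starting from the 22×18.5 cube (407.00 mm²), the 18×23 cube at (15, -4) partially overlaps it — only the 129.50 mm² overlap (of its 414.00 mm²) is removed, clipping the outline — area = 277.50 mm²; the cube at (12, 4) is present — its section is the full 28.5×16 rectangle (area 456.00 mm²); After the difference (first − rest): starting from the result so far (277.50 mm²), the 28.5×16 cube at (12, 4) partially overlaps it — only the 43.50 mm² overlap (of its 456.00 mm²) is removed, clipping the outline — area = 234.00 mm²; (whole slice rotated 70° about Z — lengths, areas and connectivity unchanged). So its area = 234.00 mm². Layer 193 is larger (262.00 vs 234.00 mm²).

layer 193 (z = 19.3 mm)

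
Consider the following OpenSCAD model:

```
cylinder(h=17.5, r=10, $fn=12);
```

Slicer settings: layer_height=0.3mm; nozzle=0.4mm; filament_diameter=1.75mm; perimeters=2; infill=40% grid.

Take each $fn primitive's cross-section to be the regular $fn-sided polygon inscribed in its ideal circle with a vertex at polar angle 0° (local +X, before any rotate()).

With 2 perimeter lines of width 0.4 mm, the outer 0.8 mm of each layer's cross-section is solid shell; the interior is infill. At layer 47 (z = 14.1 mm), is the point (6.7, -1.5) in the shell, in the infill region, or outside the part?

infill

At z = 14.1 mm: the r=10 cylinder contributes a regular 12-gon of circumradius 10. Overall, the cross-section is a single solid region. The nearest boundary edge runs (8.66, -5.00)→(10.00, 0.00); distance from the point to it = 2.80 mm. The point is inside the cross-section and 2.80 mm from the nearest boundary — more than the 0.8 mm shell width (2 × 0.4), so it's in the infill interior.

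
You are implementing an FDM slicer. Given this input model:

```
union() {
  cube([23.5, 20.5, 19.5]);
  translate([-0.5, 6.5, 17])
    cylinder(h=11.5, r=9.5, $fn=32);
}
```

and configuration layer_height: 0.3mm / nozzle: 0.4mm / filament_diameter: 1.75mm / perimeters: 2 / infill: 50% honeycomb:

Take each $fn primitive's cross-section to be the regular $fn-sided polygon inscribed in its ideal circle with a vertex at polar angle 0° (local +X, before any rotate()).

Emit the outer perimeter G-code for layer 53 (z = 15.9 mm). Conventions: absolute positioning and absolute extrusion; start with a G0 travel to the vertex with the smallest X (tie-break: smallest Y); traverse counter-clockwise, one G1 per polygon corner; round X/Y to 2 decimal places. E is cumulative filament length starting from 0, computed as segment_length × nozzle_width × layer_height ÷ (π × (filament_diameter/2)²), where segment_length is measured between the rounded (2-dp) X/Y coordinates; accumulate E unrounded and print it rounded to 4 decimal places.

G0 X0.00 Y0.00 Z15.90
G1 X23.50 Y0.00 E1.1724
G1 X23.50 Y20.50 E2.1952
G1 X0.00 Y20.50 E3.3676
G1 X0.00 Y0.00 E4.3903

At z = 15.9 mm: the cube is present — its section is the full 23.5×20.5 rectangle; the cylinder at (-0.5, 6.5) does not reach this height (z outside [17, 28.5]); Merging all regions: only the 23.5×20.5 cube is present, so the union is just that shape — 1 connected region. The outline is a single polygon with 4 vertices. Extrusion per mm of travel: 0.4 × 0.3 / (π × 0.875²) = 0.049890. Accumulating E over each segment gives final E = 4.3903.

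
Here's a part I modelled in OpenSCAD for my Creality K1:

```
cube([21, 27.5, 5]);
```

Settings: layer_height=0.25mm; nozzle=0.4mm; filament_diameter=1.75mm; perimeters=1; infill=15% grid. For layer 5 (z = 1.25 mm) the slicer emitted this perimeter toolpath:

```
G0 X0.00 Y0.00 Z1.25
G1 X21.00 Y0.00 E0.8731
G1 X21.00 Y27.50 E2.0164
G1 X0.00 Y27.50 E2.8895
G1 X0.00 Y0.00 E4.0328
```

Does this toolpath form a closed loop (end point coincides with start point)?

Start point (G0): (0.00, 0.00). End point (last G1): the path returns to the start — closed.

yes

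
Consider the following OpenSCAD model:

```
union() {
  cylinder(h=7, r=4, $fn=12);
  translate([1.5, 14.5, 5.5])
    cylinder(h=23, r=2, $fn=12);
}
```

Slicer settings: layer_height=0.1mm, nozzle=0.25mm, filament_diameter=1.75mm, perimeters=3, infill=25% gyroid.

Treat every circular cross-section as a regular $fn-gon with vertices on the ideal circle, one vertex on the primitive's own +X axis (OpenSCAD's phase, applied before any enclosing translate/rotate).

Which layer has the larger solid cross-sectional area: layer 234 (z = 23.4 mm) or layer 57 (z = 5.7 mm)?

layer 57 (z = 5.7 mm)

Layer 234 (z = 23.4): the cylinder does not reach this height (z outside [0, 7]); the r=2 cylinder at (1.5, 14.5) gives a regular 12-gon of circumradius 2 (constant along its height) (area = (12/2)·2.000²·sin(360°/12) = 12.00 mm²); Merging all regions: only the r=2 cylinder at (1.5, 14.5) is present, so the union is just that shape — area = 12.00 mm². So its area = 12.00 mm². Layer 57 (z = 5.7): the cylinder: section is a regular 12-gon, circumradius r=4 (area = (12/2)·4.000²·sin(360°/12) = 48.00 mm²); the r=2 cylinder at (1.5, 14.5) contributes a regular 12-gon of circumradius 2 (area = (12/2)·2.000²·sin(360°/12) = 12.00 mm²); Taking the union: the 2 present regions are separate (no shared area or edge), so areas and boundary lengths simply add and each stays a separate island — area = 60.00 mm². So its area = 60.00 mm². Layer 57 is larger (60.00 vs 12.00 mm²).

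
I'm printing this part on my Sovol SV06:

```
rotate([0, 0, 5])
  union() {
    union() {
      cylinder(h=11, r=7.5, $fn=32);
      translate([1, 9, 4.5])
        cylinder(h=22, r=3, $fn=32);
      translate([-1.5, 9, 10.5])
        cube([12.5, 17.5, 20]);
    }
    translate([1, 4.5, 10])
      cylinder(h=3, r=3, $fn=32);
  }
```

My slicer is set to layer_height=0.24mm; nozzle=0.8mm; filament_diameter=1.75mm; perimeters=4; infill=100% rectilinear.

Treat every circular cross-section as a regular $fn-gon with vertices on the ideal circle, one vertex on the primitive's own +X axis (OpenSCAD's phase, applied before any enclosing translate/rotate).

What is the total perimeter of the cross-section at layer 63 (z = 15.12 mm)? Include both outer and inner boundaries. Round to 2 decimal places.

64.01 mm

At z = 15.12 mm: the cylinder does not reach this height (z outside [0, 11]); the r=3 cylinder at (1, 9) contributes a regular 32-gon of circumradius 3 (perimeter = 2·32·3.000·sin(180°/32) = 18.82 mm); the 12.5×17.5 cube at (-1.5, 9) contributes its full rectangle (perimeter 60.00 mm); Combining (union): the regions partially overlap (shared area 13.50 mm²), so the edge portions inside another operand are dropped and the merged outline is re-measured after clipping — boundary = 64.01 mm; the cylinder at (1, 4.5) is absent (z outside [10, 13]); Merging all regions: only the result so far is present, so the union is just that shape — boundary = 64.01 mm; (whole slice rotated 5° about Z — lengths, areas and connectivity unchanged). Overall, the cross-section is a single solid region. Total boundary length (outer) = 64.01 mm.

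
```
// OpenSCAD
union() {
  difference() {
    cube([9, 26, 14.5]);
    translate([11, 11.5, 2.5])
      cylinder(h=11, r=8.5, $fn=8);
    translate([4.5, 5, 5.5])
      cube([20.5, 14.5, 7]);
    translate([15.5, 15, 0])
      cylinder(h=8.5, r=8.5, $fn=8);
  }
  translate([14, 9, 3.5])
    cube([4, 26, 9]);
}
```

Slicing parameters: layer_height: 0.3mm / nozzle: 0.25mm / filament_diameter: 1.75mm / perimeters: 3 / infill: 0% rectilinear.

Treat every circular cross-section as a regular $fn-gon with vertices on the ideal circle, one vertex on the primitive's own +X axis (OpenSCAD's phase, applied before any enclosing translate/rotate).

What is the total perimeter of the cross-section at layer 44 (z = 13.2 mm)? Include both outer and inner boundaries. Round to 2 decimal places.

76.35 mm

At z = 13.2 mm: the cube (footprint 9×26) is included at this height (perimeter 70.00 mm); the r=8.5 cylinder at (11, 11.5) gives a regular 8-gon of circumradius 8.5 (constant along its height) (perimeter = 2·8·8.500·sin(180°/8) = 52.04 mm); the cube at (4.5, 5) does not reach this height (z outside [5.5, 12.5]); the cylinder at (15.5, 15) is not intersected at this z (z outside [0, 8.5]); After the difference (first − rest): starting from the 9×26 cube, the r=8.5 cylinder at (11, 11.5) partially overlaps it — only the 69.83 mm² overlap (of its 204.35 mm²) is removed, clipping the outline — boundary = 76.35 mm; the cube at (14, 9) is absent (z outside [3.5, 12.5]); Merging all regions: only the result so far is present, so the union is just that shape — boundary = 76.35 mm. Overall, the cross-section is a single solid region. Total boundary length (outer) = 76.35 mm.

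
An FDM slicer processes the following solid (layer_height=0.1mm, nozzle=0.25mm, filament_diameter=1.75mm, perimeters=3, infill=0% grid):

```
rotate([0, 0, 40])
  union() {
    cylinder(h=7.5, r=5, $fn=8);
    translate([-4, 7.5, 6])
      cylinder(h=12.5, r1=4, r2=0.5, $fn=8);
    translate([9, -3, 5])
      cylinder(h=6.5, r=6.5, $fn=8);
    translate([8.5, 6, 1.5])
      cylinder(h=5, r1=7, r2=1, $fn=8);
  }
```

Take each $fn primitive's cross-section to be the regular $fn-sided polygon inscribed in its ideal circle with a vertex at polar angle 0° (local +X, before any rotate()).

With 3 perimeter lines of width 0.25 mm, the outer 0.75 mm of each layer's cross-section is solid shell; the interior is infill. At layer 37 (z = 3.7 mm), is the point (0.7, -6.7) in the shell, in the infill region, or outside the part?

At z = 3.7 mm: the cylinder: section is a regular 8-gon, circumradius r=5; the cone at (-4, 7.5) is not intersected at this z (z outside [6, 18.5]); the cylinder at (9, -3) does not reach this height (z outside [5, 11.5]); the cone at (8.5, 6): at t=0.440 of its height the radius interpolates to r₁+(r₂−r₁)t = 4.360, giving a regular 8-gon of that circumradius; Taking the union: the 2 present regions are separate (no shared area or edge), so areas and boundary lengths simply add and each stays a separate island — 2 connected regions; (rotated 40° about Z; rotation is an isometry so areas/perimeters/island counts are preserved). Overall, the cross-section has 2 separate islands. Undo the 40° rotation: the query point maps to (-3.770, -5.582) in the un-rotated model frame. The nearest boundary edge runs (-0.00, -5.00)→(-3.54, -3.54); distance from the point to it = 1.98 mm. The point is not inside any of the regions above, so it lies outside the cross-section (1.98 mm from the nearest boundary).

outside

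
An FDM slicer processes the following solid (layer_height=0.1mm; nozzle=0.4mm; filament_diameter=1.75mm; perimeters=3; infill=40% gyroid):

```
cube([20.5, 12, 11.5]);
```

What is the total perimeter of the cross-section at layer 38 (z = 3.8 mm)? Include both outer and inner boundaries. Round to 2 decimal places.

At z = 3.8 mm: the cube (footprint 20.5×12) is included at this height (perimeter 65.00 mm). Overall, the cross-section is a single solid region. Total boundary length (outer) = 65.00 mm.

65.00 mm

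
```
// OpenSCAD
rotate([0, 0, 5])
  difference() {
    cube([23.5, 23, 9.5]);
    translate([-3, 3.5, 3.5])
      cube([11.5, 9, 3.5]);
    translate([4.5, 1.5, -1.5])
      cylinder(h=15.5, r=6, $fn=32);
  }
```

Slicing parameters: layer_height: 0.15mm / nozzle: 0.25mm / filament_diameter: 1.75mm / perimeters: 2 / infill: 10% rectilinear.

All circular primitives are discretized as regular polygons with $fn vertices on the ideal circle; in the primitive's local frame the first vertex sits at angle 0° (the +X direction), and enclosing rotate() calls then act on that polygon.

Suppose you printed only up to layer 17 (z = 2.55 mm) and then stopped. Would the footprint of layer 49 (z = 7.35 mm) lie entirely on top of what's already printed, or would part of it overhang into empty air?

entirely on top

Compare the two slices. At z = 2.55: the cube is present — its section is the full 23.5×23 rectangle (area 540.50 mm²); the cube at (-3, 3.5) is absent (z outside [3.5, 7]); the r=6 cylinder at (4.5, 1.5) contributes a regular 32-gon of circumradius 6 (area = (32/2)·6.000²·sin(360°/32) = 112.37 mm²); Subtracting the remaining from the first: starting from the 23.5×23 cube (540.50 mm²), the r=6 cylinder at (4.5, 1.5) partially overlaps it — only the 67.82 mm² overlap (of its 112.37 mm²) is removed, clipping the outline — area = 472.68 mm²; (whole slice rotated 5° about Z — lengths, areas and connectivity unchanged). At z = 7.35: the 23.5×23 cube contributes its full rectangle (area 540.50 mm²); the cube at (-3, 3.5) is not intersected at this z (z outside [3.5, 7]); the r=6 cylinder at (4.5, 1.5) contributes a regular 32-gon of circumradius 6 (area = (32/2)·6.000²·sin(360°/32) = 112.37 mm²); After the difference (first − rest): starting from the 23.5×23 cube (540.50 mm²), the r=6 cylinder at (4.5, 1.5) partially overlaps it — only the 67.82 mm² overlap (of its 112.37 mm²) is removed, clipping the outline — area = 472.68 mm²; (rotated 5° about Z; rotation is an isometry so areas/perimeters/island counts are preserved). Checking containment: the cross-section at z = 7.35 is a subset of the cross-section at z = 2.55.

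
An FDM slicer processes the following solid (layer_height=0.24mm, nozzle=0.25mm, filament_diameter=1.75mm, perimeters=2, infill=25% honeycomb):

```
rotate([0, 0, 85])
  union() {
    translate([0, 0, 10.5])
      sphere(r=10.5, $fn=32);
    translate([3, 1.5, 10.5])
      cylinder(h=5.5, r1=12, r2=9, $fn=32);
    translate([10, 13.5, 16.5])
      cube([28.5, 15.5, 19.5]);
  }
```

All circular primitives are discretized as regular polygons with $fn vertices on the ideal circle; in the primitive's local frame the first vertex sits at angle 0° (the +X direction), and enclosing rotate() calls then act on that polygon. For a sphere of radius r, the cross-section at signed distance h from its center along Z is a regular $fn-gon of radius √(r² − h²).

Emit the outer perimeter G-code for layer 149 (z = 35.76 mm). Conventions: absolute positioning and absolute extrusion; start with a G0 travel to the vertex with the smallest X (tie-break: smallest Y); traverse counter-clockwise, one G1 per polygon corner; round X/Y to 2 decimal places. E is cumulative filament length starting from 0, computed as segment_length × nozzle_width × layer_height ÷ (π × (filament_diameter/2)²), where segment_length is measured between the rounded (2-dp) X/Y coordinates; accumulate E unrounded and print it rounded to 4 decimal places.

G0 X-28.02 Y12.49 Z35.76
G1 X-12.58 Y11.14 E0.3866
G1 X-10.09 Y39.53 E1.0975
G1 X-25.53 Y40.88 E1.4842
G1 X-28.02 Y12.49 E2.1951

At z = 35.76 mm: the sphere is not intersected at this z (|z−center|=25.260 > r=10.5); the cone at (3, 1.5) is not intersected at this z (z outside [10.5, 16]); the cube at (10, 13.5) is present — its section is the full 28.5×15.5 rectangle; Combining (union): only the 28.5×15.5 cube at (10, 13.5) is present, so the union is just that shape — 1 connected region; (whole slice rotated 85° about Z — lengths, areas and connectivity unchanged). The outline is a single polygon with 4 vertices. Extrusion per mm of travel: 0.25 × 0.24 / (π × 0.875²) = 0.024945. Accumulating E over each segment gives final E = 2.1951.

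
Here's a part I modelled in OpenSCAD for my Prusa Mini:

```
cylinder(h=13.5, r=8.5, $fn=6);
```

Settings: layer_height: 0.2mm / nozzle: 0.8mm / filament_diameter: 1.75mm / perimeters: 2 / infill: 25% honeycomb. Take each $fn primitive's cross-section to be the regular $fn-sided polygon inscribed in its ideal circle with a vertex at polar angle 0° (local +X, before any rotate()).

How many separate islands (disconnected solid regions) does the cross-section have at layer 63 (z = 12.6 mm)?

At z = 12.6 mm: the r=8.5 cylinder gives a regular 6-gon of circumradius 8.5 (constant along its height). Overall, the cross-section is a single solid region. Island count = 1.

1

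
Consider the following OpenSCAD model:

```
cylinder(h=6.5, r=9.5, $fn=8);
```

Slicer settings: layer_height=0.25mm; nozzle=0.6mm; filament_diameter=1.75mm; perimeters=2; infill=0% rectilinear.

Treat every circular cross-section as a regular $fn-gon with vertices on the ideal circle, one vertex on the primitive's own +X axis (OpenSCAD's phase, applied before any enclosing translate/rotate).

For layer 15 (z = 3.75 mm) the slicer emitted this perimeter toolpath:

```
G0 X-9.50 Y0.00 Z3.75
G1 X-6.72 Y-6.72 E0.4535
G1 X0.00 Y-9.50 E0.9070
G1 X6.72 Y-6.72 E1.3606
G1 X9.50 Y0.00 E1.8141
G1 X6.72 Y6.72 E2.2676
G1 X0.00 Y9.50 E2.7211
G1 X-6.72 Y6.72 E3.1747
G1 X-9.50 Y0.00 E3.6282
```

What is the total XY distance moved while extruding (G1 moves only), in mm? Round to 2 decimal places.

Sum the Euclidean lengths of each G1 segment: total = 58.18 mm.

58.18 mm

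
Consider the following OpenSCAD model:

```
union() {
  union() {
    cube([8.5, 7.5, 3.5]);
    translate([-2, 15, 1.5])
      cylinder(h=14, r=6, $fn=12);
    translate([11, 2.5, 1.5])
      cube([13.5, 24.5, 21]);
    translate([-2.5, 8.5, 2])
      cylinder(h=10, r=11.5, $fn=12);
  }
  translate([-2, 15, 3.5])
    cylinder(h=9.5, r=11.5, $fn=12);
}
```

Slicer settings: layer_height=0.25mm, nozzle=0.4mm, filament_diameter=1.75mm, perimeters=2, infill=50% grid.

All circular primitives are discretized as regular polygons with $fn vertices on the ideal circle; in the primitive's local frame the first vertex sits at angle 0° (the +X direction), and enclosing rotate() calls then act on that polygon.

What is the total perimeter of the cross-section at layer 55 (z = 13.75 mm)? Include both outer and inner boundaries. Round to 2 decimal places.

113.27 mm

At z = 13.75 mm: the cube is not intersected at this z (z outside [0, 3.5]); the cylinder at (-2, 15): section is a regular 12-gon, circumradius r=6 (perimeter = 2·12·6.000·sin(180°/12) = 37.27 mm); the cube at (11, 2.5) (footprint 13.5×24.5) is included at this height (perimeter 76.00 mm); the cylinder at (-2.5, 8.5) is absent (z outside [2, 12]); Combining (union): the 2 present regions are separate (no shared area or edge), so areas and boundary lengths simply add and each stays a separate island — boundary = 113.27 mm; the cylinder at (-2, 15) is not intersected at this z (z outside [3.5, 13]); Combining (union): only the result so far is present, so the union is just that shape — boundary = 113.27 mm. Overall, the cross-section has 2 separate islands. Total boundary length (outer) = 113.27 mm.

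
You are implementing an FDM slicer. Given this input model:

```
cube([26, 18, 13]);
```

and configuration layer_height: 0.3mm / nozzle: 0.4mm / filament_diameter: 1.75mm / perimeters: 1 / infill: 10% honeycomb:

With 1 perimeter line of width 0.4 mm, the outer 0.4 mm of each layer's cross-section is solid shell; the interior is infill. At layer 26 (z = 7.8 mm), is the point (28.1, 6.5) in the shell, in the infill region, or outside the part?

At z = 7.8 mm: the cube is present — its section is the full 26×18 rectangle. Overall, the cross-section is a single solid region. The nearest boundary edge runs (26.00, 0.00)→(26.00, 18.00); distance from the point to it = 2.10 mm. The point is not inside any of the regions above, so it lies outside the cross-section (2.10 mm from the nearest boundary).

outside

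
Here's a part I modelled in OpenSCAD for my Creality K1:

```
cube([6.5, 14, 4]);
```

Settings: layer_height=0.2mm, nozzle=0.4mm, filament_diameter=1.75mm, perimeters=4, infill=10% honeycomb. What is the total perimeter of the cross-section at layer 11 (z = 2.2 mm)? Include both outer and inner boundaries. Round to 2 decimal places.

At z = 2.2 mm: the 6.5×14 cube contributes its full rectangle (perimeter 41.00 mm). Overall, the cross-section is a single solid region. Total boundary length (outer) = 41.00 mm.

41.00 mm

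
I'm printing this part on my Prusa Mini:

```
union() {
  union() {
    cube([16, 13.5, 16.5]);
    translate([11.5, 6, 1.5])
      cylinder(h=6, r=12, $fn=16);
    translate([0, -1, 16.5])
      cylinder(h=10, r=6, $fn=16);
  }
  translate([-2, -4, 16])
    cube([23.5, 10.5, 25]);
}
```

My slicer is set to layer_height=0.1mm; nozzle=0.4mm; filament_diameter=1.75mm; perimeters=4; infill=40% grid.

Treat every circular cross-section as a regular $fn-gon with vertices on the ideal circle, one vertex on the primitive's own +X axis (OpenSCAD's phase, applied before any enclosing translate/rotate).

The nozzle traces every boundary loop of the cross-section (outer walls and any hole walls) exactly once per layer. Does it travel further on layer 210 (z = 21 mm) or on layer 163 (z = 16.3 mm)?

layer 163 (z = 16.3 mm)

Layer 210 (z = 21): the cube does not reach this height (z outside [0, 16.5]); the cylinder at (11.5, 6) is not intersected at this z (z outside [1.5, 7.5]); the r=6 cylinder at (0, -1) gives a regular 16-gon of circumradius 6 (constant along its height) (perimeter = 2·16·6.000·sin(180°/16) = 37.46 mm); Combining (union): only the r=6 cylinder at (0, -1) is present, so the union is just that shape — boundary = 37.46 mm; the cube at (-2, -4) is present — its section is the full 23.5×10.5 rectangle (perimeter 68.00 mm); Combining (union): the regions partially overlap (shared area 62.14 mm²), so the edge portions inside another operand are dropped and the merged outline is re-measured after clipping — boundary = 75.19 mm. So its perimeter = 75.19 mm. Layer 163 (z = 16.3): the 16×13.5 cube contributes its full rectangle (perimeter 59.00 mm); the cylinder at (11.5, 6) does not reach this height (z outside [1.5, 7.5]); the cylinder at (0, -1) is absent (z outside [16.5, 26.5]); Combining (union): only the 16×13.5 cube is present, so the union is just that shape — boundary = 59.00 mm; the 23.5×10.5 cube at (-2, -4) contributes its full rectangle (perimeter 68.00 mm); Taking the union: the regions partially overlap (shared area 104.00 mm²), so the edge portions inside another operand are dropped and the merged outline is re-measured after clipping — boundary = 82.00 mm. So its perimeter = 82.00 mm. Layer 163 is larger (82.00 vs 75.19 mm).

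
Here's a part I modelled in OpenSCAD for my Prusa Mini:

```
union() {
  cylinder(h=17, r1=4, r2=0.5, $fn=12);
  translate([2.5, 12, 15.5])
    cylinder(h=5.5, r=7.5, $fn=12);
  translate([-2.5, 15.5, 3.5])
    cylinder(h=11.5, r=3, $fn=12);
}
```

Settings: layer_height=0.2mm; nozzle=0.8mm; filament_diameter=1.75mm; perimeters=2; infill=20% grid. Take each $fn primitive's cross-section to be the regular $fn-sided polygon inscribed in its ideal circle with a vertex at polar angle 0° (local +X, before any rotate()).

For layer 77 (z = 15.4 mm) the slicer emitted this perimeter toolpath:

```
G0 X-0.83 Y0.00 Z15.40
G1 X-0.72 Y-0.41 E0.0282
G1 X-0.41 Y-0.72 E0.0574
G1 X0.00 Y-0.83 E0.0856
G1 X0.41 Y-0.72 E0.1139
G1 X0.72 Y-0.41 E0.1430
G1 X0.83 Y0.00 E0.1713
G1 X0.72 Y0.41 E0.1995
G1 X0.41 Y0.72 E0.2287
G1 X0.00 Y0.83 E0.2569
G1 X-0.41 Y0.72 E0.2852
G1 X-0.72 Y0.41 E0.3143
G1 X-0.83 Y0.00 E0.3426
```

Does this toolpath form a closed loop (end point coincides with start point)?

Start point (G0): (-0.83, 0.00). End point (last G1): the path returns to the start — closed.

yes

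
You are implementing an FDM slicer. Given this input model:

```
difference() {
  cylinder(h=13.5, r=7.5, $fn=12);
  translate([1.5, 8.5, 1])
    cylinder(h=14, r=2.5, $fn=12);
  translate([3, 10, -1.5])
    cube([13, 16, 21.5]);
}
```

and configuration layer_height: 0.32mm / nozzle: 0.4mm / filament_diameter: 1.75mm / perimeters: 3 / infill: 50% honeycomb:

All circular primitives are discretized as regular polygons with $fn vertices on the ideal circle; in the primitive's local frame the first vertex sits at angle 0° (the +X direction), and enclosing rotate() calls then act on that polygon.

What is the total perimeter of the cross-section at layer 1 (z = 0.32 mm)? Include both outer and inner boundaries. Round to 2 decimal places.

At z = 0.32 mm: the cylinder: section is a regular 12-gon, circumradius r=7.5 (perimeter = 2·12·7.500·sin(180°/12) = 46.59 mm); the cylinder at (1.5, 8.5) is absent (z outside [1, 15]); the cube at (3, 10) is present — its section is the full 13×16 rectangle (perimeter 58.00 mm); After the difference (first − rest): starting from the r=7.5 cylinder, the 13×16 cube at (3, 10) misses the remaining region (no effect) — boundary = 46.59 mm. Overall, the cross-section is a single solid region. Total boundary length (outer) = 46.59 mm.

46.59 mm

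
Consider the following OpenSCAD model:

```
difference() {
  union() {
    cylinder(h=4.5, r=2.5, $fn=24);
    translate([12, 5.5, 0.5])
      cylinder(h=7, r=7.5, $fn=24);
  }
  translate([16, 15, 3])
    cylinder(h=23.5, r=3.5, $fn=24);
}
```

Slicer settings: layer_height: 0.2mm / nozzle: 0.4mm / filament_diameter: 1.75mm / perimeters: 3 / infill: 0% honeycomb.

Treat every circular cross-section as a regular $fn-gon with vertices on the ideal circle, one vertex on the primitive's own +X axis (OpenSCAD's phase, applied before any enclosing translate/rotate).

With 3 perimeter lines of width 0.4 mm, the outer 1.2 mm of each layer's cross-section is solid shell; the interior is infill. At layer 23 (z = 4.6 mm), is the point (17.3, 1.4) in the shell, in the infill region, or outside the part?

shell

At z = 4.6 mm: the cylinder is not intersected at this z (z outside [0, 4.5]); the r=7.5 cylinder at (12, 5.5) gives a regular 24-gon of circumradius 7.5 (constant along its height); Combining (union): only the r=7.5 cylinder at (12, 5.5) is present, so the union is just that shape — 1 connected region; the r=3.5 cylinder at (16, 15) gives a regular 24-gon of circumradius 3.5 (constant along its height); After the difference (first − rest): starting from that combined region, the r=3.5 cylinder at (16, 15) partially overlaps it — only the 1.44 mm² overlap (of its 38.05 mm²) is removed, clipping the outline — 1 connected region. Overall, the cross-section is a single solid region. The nearest boundary edge runs (18.50, 1.75)→(17.30, 0.20); distance from the point to it = 0.74 mm. The point is inside the cross-section, 0.74 mm from the nearest boundary — within the 1.2 mm shell band (3 × 0.4).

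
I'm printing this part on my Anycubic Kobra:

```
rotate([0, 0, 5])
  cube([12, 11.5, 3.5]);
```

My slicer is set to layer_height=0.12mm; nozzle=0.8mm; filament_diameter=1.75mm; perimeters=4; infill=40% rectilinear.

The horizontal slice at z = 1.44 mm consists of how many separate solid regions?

At z = 1.44 mm: the 12×11.5 cube contributes its full rectangle; (whole slice rotated 5° about Z — lengths, areas and connectivity unchanged). The result has 1 disconnected region.

1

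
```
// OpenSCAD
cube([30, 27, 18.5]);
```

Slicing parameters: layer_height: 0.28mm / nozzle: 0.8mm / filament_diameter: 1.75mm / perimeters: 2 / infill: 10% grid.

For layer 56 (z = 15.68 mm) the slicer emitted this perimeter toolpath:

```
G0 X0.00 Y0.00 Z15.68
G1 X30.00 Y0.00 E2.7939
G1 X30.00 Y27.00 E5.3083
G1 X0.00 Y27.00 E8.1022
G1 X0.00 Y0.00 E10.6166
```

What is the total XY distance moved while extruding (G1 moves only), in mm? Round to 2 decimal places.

Sum the Euclidean lengths of each G1 segment: total = 114.00 mm.

114.00 mm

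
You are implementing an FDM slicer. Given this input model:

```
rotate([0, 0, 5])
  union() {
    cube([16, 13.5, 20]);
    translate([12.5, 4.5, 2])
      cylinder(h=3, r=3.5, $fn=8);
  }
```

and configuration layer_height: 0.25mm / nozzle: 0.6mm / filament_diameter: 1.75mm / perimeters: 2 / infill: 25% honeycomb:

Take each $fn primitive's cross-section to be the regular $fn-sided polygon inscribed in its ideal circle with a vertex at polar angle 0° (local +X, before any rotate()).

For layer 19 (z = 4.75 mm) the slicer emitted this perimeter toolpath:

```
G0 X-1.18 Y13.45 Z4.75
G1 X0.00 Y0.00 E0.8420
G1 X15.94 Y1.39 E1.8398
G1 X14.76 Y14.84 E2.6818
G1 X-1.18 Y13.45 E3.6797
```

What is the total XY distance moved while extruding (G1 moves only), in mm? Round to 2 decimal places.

59.00 mm

Sum the Euclidean lengths of each G1 segment: total = 59.00 mm.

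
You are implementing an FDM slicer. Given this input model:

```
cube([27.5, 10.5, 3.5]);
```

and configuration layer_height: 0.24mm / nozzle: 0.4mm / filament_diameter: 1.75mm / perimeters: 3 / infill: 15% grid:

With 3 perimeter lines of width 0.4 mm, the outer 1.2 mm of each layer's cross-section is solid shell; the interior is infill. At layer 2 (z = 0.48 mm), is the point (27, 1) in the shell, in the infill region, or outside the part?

shell

At z = 0.48 mm: the cube is present — its section is the full 27.5×10.5 rectangle. Overall, the cross-section is a single solid region. The nearest boundary edge runs (27.50, 0.00)→(27.50, 10.50); distance from the point to it = 0.50 mm. The point is inside the cross-section, 0.50 mm from the nearest boundary — within the 1.2 mm shell band (3 × 0.4).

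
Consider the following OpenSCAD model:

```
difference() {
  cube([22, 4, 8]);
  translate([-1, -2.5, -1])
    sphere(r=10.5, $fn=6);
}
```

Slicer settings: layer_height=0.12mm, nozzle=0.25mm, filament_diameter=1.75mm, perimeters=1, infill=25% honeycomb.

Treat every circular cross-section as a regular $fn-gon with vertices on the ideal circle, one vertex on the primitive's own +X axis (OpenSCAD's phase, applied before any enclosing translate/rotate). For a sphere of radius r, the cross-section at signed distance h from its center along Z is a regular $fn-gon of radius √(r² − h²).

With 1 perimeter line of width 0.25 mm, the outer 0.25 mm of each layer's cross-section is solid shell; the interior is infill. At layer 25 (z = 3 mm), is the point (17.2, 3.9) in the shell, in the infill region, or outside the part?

At z = 3 mm: the cube (footprint 22×4) is included at this height; the sphere at (-1, -2.5): section is a regular 6-gon, circumradius = √(r²−h²) = √(10.5²−4²) = 9.708; After the difference (first − rest): starting from the 22×4 cube, the r=10.5 sphere at (-1, -2.5) partially overlaps it — only the 24.44 mm² overlap (of its 244.87 mm²) is removed, clipping the outline — 1 connected region. Overall, the cross-section is a single solid region. The nearest boundary edge runs (4.96, 4.00)→(22.00, 4.00); distance from the point to it = 0.10 mm. The point is inside the cross-section, 0.10 mm from the nearest boundary — within the 0.25 mm shell band (1 × 0.25).

shell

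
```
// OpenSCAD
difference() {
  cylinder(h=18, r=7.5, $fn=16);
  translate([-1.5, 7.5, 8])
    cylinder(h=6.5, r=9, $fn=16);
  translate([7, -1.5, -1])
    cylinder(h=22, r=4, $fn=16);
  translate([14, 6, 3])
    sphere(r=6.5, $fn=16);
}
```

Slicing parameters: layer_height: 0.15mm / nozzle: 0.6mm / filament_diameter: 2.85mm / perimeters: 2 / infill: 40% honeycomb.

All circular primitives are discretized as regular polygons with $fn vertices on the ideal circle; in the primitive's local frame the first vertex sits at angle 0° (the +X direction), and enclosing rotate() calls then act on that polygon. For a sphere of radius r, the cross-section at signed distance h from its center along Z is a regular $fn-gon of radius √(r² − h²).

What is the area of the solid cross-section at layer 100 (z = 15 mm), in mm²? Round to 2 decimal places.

At z = 15 mm: the cylinder: section is a regular 16-gon, circumradius r=7.5 (area = (16/2)·7.500²·sin(360°/16) = 172.21 mm²); the cylinder at (-1.5, 7.5) is absent (z outside [8, 14.5]); the r=4 cylinder at (7, -1.5) gives a regular 16-gon of circumradius 4 (constant along its height) (area = (16/2)·4.000²·sin(360°/16) = 48.98 mm²); the sphere at (14, 6) is absent (|z−center|=12.000 > r=6.5); Subtracting the remaining from the first: starting from the r=7.5 cylinder (172.21 mm²), the r=4 cylinder at (7, -1.5) partially overlaps it — only the 23.53 mm² overlap (of its 48.98 mm²) is removed, clipping the outline — area = 148.67 mm². Overall, the cross-section is a single solid region. Net area = 148.67 mm².

148.67 mm²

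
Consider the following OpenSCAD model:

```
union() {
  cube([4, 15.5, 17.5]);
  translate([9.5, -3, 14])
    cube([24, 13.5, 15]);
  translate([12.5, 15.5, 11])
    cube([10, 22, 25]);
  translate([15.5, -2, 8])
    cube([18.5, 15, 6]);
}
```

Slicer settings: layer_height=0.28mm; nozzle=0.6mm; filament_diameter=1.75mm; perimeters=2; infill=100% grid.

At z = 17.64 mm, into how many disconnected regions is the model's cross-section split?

2

At z = 17.64 mm: the cube does not reach this height (z outside [0, 17.5]); the 24×13.5 cube at (9.5, -3) contributes its full rectangle; the cube at (12.5, 15.5) is present — its section is the full 10×22 rectangle; the cube at (15.5, -2) is absent (z outside [8, 14]); Merging all regions: the 2 present regions are separate (no shared area or edge), so areas and boundary lengths simply add and each stays a separate island — 2 connected regions. The result has 2 disconnected regions.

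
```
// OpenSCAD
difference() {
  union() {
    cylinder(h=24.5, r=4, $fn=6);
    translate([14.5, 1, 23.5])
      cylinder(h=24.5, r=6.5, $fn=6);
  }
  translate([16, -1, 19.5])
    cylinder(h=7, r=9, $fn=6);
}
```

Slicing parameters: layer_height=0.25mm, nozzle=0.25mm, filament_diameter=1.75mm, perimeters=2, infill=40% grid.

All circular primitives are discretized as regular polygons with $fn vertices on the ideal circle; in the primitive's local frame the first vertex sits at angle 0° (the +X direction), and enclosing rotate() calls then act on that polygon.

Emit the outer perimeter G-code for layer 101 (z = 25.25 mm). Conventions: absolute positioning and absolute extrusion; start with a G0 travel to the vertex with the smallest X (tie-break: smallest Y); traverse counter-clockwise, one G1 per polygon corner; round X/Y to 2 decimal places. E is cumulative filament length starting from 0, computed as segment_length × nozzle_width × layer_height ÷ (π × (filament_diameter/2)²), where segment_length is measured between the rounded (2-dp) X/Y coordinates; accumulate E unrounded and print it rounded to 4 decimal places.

At z = 25.25 mm: the cylinder does not reach this height (z outside [0, 24.5]); the r=6.5 cylinder at (14.5, 1) gives a regular 6-gon of circumradius 6.5 (constant along its height); Combining (union): only the r=6.5 cylinder at (14.5, 1) is present, so the union is just that shape — 1 connected region; the r=9 cylinder at (16, -1) gives a regular 6-gon of circumradius 9 (constant along its height); Subtracting the remaining from the first: starting from that combined region, the r=9 cylinder at (16, -1) partially overlaps it — only the 108.89 mm² overlap (of its 210.44 mm²) is removed, clipping the outline — 1 connected region. The outline is a single polygon with 4 vertices. Extrusion per mm of travel: 0.25 × 0.25 / (π × 0.875²) = 0.025984. Accumulating E over each segment gives final E = 0.3495.

G0 X8.00 Y1.00 Z25.25
G1 X8.08 Y0.87 E0.0040
G1 X11.40 Y6.63 E0.1767
G1 X11.25 Y6.63 E0.1806
G1 X8.00 Y1.00 E0.3495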